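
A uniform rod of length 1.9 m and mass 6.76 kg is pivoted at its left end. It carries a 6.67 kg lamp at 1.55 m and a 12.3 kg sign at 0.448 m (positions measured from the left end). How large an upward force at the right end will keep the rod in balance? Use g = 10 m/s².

Taking torques about the left end:
Beam weight: 6.76 × 10 = 67.6 N down at 0.95 m → arm 0.95 m, τ = 67.6 × 0.95 = 64.22 N·m clockwise.
Lamp: 6.67 × 10 = 66.7 N down at 1.55 m → arm 1.55 m, τ = 66.7 × 1.55 = 103.4 N·m clockwise.
Sign: 12.3 × 10 = 123 N down at 0.448 m → arm 0.448 m, τ = 123 × 0.448 = 55.1 N·m clockwise.
Net moment of the loads = 222.7 N·m clockwise.
The upward force F acts at the right end, arm 1.9 m, giving F × 1.9 counterclockwise.
Balancing moments: F × 1.9 = 222.7, giving F = 222.7 / 1.9 = 117 N.

F ≈ 117 N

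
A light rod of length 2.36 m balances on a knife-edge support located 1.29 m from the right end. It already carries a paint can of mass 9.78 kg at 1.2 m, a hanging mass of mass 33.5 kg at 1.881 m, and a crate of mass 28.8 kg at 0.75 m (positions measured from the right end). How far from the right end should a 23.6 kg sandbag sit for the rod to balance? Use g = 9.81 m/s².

Take moments about the knife-edge support (at 1.29 m from the right end).
Paint can: 9.78 × 9.81 = 95.94 N down at 1.2 m → arm 0.09 m, τ = 95.94 × 0.09 = 8.635 N·m clockwise.
Hanging mass: 33.5 × 9.81 = 328.6 N down at 1.881 m → arm 0.591 m, τ = 328.6 × 0.591 = 194.2 N·m counterclockwise.
Crate: 28.8 × 9.81 = 282.5 N down at 0.75 m → arm 0.54 m, τ = 282.5 × 0.54 = 152.6 N·m clockwise.
Net moment of existing loads = 32.97 N·m counterclockwise.
The sandbag weighs 23.6 × 9.81 = 231.5 N and must supply an equal clockwise moment, so its lever arm about the knife-edge support is 32.97 / 231.5 = 0.142 m.
That puts it at 1.29 − 0.142 = 1.15 m from the right end.

x ≈ 1.15 m from the right end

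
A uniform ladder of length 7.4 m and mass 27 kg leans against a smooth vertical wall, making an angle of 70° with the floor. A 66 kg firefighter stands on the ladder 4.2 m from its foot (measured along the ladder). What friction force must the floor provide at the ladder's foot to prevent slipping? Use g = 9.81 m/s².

f ≈ 182 N

Sum moments about the foot of the ladder (the floor normal and friction both act there and drop out).
Ladder weight 27×9.81 = 264.9 N acts at 3.7 m along the ladder; its horizontal arm is 3.7·cos70° = 1.265 m → τ = 335.1 N·m clockwise.
Firefighter: 66×9.81 = 647.5 N at 4.2 m → arm 1.436 m → τ = 929.8 N·m clockwise.
Wall normal N acts horizontally at the top; its moment arm is the height L sinθ = 7.4·sin70° = 6.954 m, counterclockwise.
Στ = 0 ⇒ N × 6.954 = 1265 ⇒ N = 182 N.
ΣFx = 0: friction at the foot balances the wall's push, so f = N_wall = 182 N.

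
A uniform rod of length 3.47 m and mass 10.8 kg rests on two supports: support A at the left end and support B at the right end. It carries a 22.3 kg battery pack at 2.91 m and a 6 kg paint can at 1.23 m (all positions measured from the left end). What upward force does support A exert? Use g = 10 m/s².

Choose support B as the axis so its reaction then has zero moment arm.
Beam weight: 10.8 × 10 = 108 N down at 1.735 m → arm 1.735 m, τ = 108 × 1.735 = 187.4 N·m counterclockwise.
Battery pack: 22.3 × 10 = 223 N down at 2.91 m → arm 0.56 m, τ = 223 × 0.56 = 124.9 N·m counterclockwise.
Paint can: 6 × 10 = 60 N down at 1.23 m → arm 2.24 m, τ = 60 × 2.24 = 134.4 N·m counterclockwise.
Net load moment about support B = 446.7 N·m counterclockwise.
Reaction R at support A is upward at 0 m, arm 3.47 m → moment R × 3.47 clockwise.
For rotational equilibrium, R × 3.47 = 446.7, so R = 129 N.

R_A ≈ 129 N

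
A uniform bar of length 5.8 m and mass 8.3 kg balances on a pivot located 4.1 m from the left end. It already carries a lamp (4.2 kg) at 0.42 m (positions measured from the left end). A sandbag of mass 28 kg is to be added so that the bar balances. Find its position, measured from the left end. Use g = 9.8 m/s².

About the pivot (at 4.1 m from the left end):
Beam weight: 8.3 × 9.8 = 81.34 N down at 2.9 m → arm 1.2 m, τ = 81.34 × 1.2 = 97.61 N·m counterclockwise.
Lamp: 4.2 × 9.8 = 41.16 N down at 0.42 m → arm 3.68 m, τ = 41.16 × 3.68 = 151.5 N·m counterclockwise.
Net moment of existing loads = 249.1 N·m counterclockwise.
The sandbag weighs 28 × 9.8 = 274.4 N and must supply an equal clockwise moment, so its lever arm about the pivot is 249.1 / 274.4 = 0.908 m.
That puts it at 4.1 + 0.908 = 5.01 m from the left end.

x ≈ 5.01 m from the left end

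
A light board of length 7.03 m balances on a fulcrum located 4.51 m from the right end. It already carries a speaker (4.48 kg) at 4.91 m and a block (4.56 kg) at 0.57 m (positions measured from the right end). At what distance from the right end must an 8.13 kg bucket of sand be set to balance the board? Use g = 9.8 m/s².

x ≈ 6.5 m from the right end

About the fulcrum (at 4.51 m from the right end):
Speaker: 4.48 × 9.8 = 43.9 N down at 4.91 m → arm 0.4 m, τ = 43.9 × 0.4 = 17.56 N·m counterclockwise.
Block: 4.56 × 9.8 = 44.69 N down at 0.57 m → arm 3.94 m, τ = 44.69 × 3.94 = 176.1 N·m clockwise.
Net moment of existing loads = 158.5 N·m clockwise.
The bucket of sand weighs 8.13 × 9.8 = 79.67 N and must supply an equal counterclockwise moment, so its lever arm about the fulcrum is 158.5 / 79.67 = 1.99 m.
That puts it at 4.51 + 1.99 = 6.5 m from the right end.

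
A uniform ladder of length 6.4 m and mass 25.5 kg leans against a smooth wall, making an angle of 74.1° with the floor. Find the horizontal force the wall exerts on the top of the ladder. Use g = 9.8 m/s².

N_wall ≈ 35.6 N

Sum moments about the foot of the ladder (the floor normal and friction both act there and drop out).
Ladder weight 25.5×9.8 = 249.9 N acts at 3.2 m along the ladder; its horizontal arm is 3.2·cos74.1° = 0.8767 m → τ = 219.1 N·m clockwise.
Wall normal N acts horizontally at the top; its moment arm is the height L sinθ = 6.4·sin74.1° = 6.155 m, counterclockwise.
Στ = 0 ⇒ N × 6.155 = 219.1 ⇒ N = 35.6 N.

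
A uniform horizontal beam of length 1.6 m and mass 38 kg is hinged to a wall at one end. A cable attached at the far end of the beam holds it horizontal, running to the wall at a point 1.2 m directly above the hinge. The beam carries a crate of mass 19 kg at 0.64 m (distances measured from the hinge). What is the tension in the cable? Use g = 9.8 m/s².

About the hinge:
Beam weight: 38 × 9.8 = 372.4 N down at 0.8 m → arm 0.8 m, τ = 372.4 × 0.8 = 297.9 N·m clockwise.
Crate: 19 × 9.8 = 186.2 N down at 0.64 m → arm 0.64 m, τ = 186.2 × 0.64 = 119.2 N·m clockwise.
Total clockwise load moment = 417.1 N·m.
The cable tension T acts at 1.6 m; only its component perpendicular to the beam, T sinθ, produces torque. sinθ = h/√(h²+d²) = 1.2/√(1.2²+1.6²) = 0.6.
For rotational equilibrium, T × 1.6 × 0.6 = 417.1, so T = 417.1 / 0.96 = 434 N.

T ≈ 434 N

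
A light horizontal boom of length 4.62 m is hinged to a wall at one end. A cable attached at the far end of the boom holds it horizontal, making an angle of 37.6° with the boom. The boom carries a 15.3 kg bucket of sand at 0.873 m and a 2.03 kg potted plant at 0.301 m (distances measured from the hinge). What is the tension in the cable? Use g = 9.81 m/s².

T ≈ 48.6 N

Taking torques about the hinge:
Bucket of sand: 15.3 × 9.81 = 150.1 N down at 0.873 m → arm 0.873 m, τ = 150.1 × 0.873 = 131 N·m clockwise.
Potted plant: 2.03 × 9.81 = 19.91 N down at 0.301 m → arm 0.301 m, τ = 19.91 × 0.301 = 5.993 N·m clockwise.
Total clockwise load moment = 137 N·m.
The cable tension T acts at 4.62 m; only its component perpendicular to the boom, T sinθ, produces torque. sin 37.6° = 0.6101.
Balancing moments: T × 4.62 × 0.6101 = 137, giving T = 137 / 2.819 = 48.6 N.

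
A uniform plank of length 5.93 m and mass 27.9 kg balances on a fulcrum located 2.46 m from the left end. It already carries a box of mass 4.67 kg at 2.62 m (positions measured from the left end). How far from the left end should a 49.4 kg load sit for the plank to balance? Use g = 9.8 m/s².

Taking torques about the fulcrum (at 2.46 m from the left end):
Beam weight: 27.9 × 9.8 = 273.4 N down at 2.965 m → arm 0.505 m, τ = 273.4 × 0.505 = 138.1 N·m clockwise.
Box: 4.67 × 9.8 = 45.77 N down at 2.62 m → arm 0.16 m, τ = 45.77 × 0.16 = 7.323 N·m clockwise.
Net moment of existing loads = 145.4 N·m clockwise.
The load weighs 49.4 × 9.8 = 484.1 N and must supply an equal counterclockwise moment, so its lever arm about the fulcrum is 145.4 / 484.1 = 0.3 m.
That puts it at 2.46 − 0.3 = 2.16 m from the left end.

x ≈ 2.16 m from the left end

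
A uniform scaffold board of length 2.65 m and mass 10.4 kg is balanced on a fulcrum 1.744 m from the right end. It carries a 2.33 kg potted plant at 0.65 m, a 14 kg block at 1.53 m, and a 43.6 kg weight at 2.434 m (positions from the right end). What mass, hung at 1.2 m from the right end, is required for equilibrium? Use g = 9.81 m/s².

Take moments about the fulcrum (at 1.744 m from the right end).
Beam weight: 10.4 × 9.81 = 102 N down at 1.325 m → arm 0.419 m, τ = 102 × 0.419 = 42.74 N·m clockwise.
Potted plant: 2.33 × 9.81 = 22.86 N down at 0.65 m → arm 1.094 m, τ = 22.86 × 1.094 = 25.01 N·m clockwise.
Block: 14 × 9.81 = 137.3 N down at 1.53 m → arm 0.214 m, τ = 137.3 × 0.214 = 29.38 N·m clockwise.
Weight: 43.6 × 9.81 = 427.7 N down at 2.434 m → arm 0.69 m, τ = 427.7 × 0.69 = 295.1 N·m counterclockwise.
Net moment of known loads = 198 N·m counterclockwise.
An unknown mass m at 1.2 m has arm 0.544 m; its moment is m·g·0.544 clockwise.
For rotational equilibrium, m × 9.81 × 0.544 = 198, so m = 198 / (9.81 × 0.544) = 37.1 kg.

m ≈ 37.1 kg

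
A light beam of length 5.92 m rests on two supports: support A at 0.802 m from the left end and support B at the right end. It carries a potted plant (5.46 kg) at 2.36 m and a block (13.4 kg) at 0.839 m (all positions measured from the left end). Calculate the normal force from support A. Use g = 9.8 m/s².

R_A ≈ 168 N

Taking torques about support B:
Potted plant: 5.46 × 9.8 = 53.51 N down at 2.36 m → arm 3.56 m, τ = 53.51 × 3.56 = 190.5 N·m counterclockwise.
Block: 13.4 × 9.8 = 131.3 N down at 0.839 m → arm 5.081 m, τ = 131.3 × 5.081 = 667.1 N·m counterclockwise.
Net load moment about support B = 857.6 N·m counterclockwise.
Reaction R at support A is upward at 0.802 m, arm 5.118 m → moment R × 5.118 clockwise.
For rotational equilibrium, R × 5.118 = 857.6, so R = 168 N.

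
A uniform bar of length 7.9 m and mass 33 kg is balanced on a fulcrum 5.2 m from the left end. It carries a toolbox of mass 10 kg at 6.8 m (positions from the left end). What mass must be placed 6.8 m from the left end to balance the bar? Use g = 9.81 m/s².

m ≈ 15.8 kg

About the fulcrum (at 5.2 m from the left end):
Beam weight: 33 × 9.81 = 323.7 N down at 3.95 m → arm 1.25 m, τ = 323.7 × 1.25 = 404.6 N·m counterclockwise.
Toolbox: 10 × 9.81 = 98.1 N down at 6.8 m → arm 1.6 m, τ = 98.1 × 1.6 = 157 N·m clockwise.
Net moment of known loads = 247.6 N·m counterclockwise.
An unknown mass m at 6.8 m has arm 1.6 m; its moment is m·g·1.6 clockwise.
For rotational equilibrium, m × 9.81 × 1.6 = 247.6, so m = 247.6 / (9.81 × 1.6) = 15.8 kg.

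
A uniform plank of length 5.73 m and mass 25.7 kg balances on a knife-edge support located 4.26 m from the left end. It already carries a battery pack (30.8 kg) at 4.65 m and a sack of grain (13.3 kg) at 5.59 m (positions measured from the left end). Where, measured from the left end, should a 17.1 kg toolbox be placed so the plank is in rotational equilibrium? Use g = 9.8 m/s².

Take moments about the knife-edge support (at 4.26 m from the left end).
Beam weight: 25.7 × 9.8 = 251.9 N down at 2.865 m → arm 1.395 m, τ = 251.9 × 1.395 = 351.4 N·m counterclockwise.
Battery pack: 30.8 × 9.8 = 301.8 N down at 4.65 m → arm 0.39 m, τ = 301.8 × 0.39 = 117.7 N·m clockwise.
Sack of grain: 13.3 × 9.8 = 130.3 N down at 5.59 m → arm 1.33 m, τ = 130.3 × 1.33 = 173.3 N·m clockwise.
Net moment of existing loads = 60.4 N·m counterclockwise.
The toolbox weighs 17.1 × 9.8 = 167.6 N and must supply an equal clockwise moment, so its lever arm about the knife-edge support is 60.4 / 167.6 = 0.36 m.
That puts it at 4.26 + 0.36 = 4.62 m from the left end.

x ≈ 4.62 m from the left end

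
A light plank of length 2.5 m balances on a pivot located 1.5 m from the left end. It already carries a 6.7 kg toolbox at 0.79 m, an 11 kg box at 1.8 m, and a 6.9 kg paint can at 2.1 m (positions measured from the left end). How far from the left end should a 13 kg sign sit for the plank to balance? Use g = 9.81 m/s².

Sum moments about the pivot (at 1.5 m from the left end) (the support reaction has zero arm there).
Toolbox: 6.7 × 9.81 = 65.73 N down at 0.79 m → arm 0.71 m, τ = 65.73 × 0.71 = 46.67 N·m counterclockwise.
Box: 11 × 9.81 = 107.9 N down at 1.8 m → arm 0.3 m, τ = 107.9 × 0.3 = 32.37 N·m clockwise.
Paint can: 6.9 × 9.81 = 67.69 N down at 2.1 m → arm 0.6 m, τ = 67.69 × 0.6 = 40.61 N·m clockwise.
Net moment of existing loads = 26.31 N·m clockwise.
The sign weighs 13 × 9.81 = 127.5 N and must supply an equal counterclockwise moment, so its lever arm about the pivot is 26.31 / 127.5 = 0.206 m.
That puts it at 1.5 − 0.206 = 1.29 m from the left end.

x ≈ 1.29 m from the left end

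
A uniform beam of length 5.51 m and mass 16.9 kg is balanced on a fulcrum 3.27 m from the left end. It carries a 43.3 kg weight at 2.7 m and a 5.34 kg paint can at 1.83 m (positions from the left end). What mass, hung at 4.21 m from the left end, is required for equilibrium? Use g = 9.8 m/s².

About the fulcrum (at 3.27 m from the left end):
Beam weight: 16.9 × 9.8 = 165.6 N down at 2.755 m → arm 0.515 m, τ = 165.6 × 0.515 = 85.28 N·m counterclockwise.
Weight: 43.3 × 9.8 = 424.3 N down at 2.7 m → arm 0.57 m, τ = 424.3 × 0.57 = 241.9 N·m counterclockwise.
Paint can: 5.34 × 9.8 = 52.33 N down at 1.83 m → arm 1.44 m, τ = 52.33 × 1.44 = 75.36 N·m counterclockwise.
Net moment of known loads = 402.5 N·m counterclockwise.
An unknown mass m at 4.21 m has arm 0.94 m; its moment is m·g·0.94 clockwise.
Balancing moments: m × 9.8 × 0.94 = 402.5, giving m = 402.5 / (9.8 × 0.94) = 43.7 kg.

m ≈ 43.7 kg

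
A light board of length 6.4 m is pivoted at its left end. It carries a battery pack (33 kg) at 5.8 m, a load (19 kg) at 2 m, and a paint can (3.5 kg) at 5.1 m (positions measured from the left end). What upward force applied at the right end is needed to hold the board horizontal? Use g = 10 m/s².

F ≈ 386 N

About the left end:
Battery pack: 33 × 10 = 330 N down at 5.8 m → arm 5.8 m, τ = 330 × 5.8 = 1914 N·m clockwise.
Load: 19 × 10 = 190 N down at 2 m → arm 2 m, τ = 190 × 2 = 380 N·m clockwise.
Paint can: 3.5 × 10 = 35 N down at 5.1 m → arm 5.1 m, τ = 35 × 5.1 = 178.5 N·m clockwise.
Net moment of the loads = 2472 N·m clockwise.
The upward force F acts at the right end, arm 6.4 m, giving F × 6.4 counterclockwise.
Setting net torque to zero: F × 6.4 = 2472 → F = 2472 / 6.4 = 386 N.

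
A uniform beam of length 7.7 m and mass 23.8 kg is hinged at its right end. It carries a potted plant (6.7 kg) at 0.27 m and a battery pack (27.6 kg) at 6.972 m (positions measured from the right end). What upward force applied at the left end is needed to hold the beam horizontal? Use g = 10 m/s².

Take moments about the right end.
Beam weight: 23.8 × 10 = 238 N down at 3.85 m → arm 3.85 m, τ = 238 × 3.85 = 916.3 N·m counterclockwise.
Potted plant: 6.7 × 10 = 67 N down at 0.27 m → arm 0.27 m, τ = 67 × 0.27 = 18.09 N·m counterclockwise.
Battery pack: 27.6 × 10 = 276 N down at 6.972 m → arm 6.972 m, τ = 276 × 6.972 = 1924 N·m counterclockwise.
Net moment of the loads = 2858 N·m counterclockwise.
The upward force F acts at the left end, arm 7.7 m, giving F × 7.7 clockwise.
Balancing moments: F × 7.7 = 2858, giving F = 2858 / 7.7 = 371 N.

F ≈ 371 N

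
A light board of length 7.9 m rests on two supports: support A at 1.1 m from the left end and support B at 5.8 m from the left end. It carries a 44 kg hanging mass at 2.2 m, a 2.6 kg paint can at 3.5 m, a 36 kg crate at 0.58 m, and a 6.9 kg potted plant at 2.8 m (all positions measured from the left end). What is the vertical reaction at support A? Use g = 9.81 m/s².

Sum moments about support B (its reaction then has zero moment arm).
Hanging mass: 44 × 9.81 = 431.6 N down at 2.2 m → arm 3.6 m, τ = 431.6 × 3.6 = 1554 N·m counterclockwise.
Paint can: 2.6 × 9.81 = 25.51 N down at 3.5 m → arm 2.3 m, τ = 25.51 × 2.3 = 58.67 N·m counterclockwise.
Crate: 36 × 9.81 = 353.2 N down at 0.58 m → arm 5.22 m, τ = 353.2 × 5.22 = 1844 N·m counterclockwise.
Potted plant: 6.9 × 9.81 = 67.69 N down at 2.8 m → arm 3 m, τ = 67.69 × 3 = 203.1 N·m counterclockwise.
Net load moment about support B = 3660 N·m counterclockwise.
Reaction R at support A is upward at 1.1 m, arm 4.7 m → moment R × 4.7 clockwise.
Setting net torque to zero: R × 4.7 = 3660 → R = 779 N.

R_A ≈ 779 N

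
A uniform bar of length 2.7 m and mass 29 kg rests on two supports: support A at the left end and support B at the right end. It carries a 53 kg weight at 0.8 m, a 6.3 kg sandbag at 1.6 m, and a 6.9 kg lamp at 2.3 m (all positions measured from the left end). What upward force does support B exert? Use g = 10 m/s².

About support A:
Beam weight: 29 × 10 = 290 N down at 1.35 m → arm 1.35 m, τ = 290 × 1.35 = 391.5 N·m clockwise.
Weight: 53 × 10 = 530 N down at 0.8 m → arm 0.8 m, τ = 530 × 0.8 = 424 N·m clockwise.
Sandbag: 6.3 × 10 = 63 N down at 1.6 m → arm 1.6 m, τ = 63 × 1.6 = 100.8 N·m clockwise.
Lamp: 6.9 × 10 = 69 N down at 2.3 m → arm 2.3 m, τ = 69 × 2.3 = 158.7 N·m clockwise.
Net load moment about support A = 1075 N·m clockwise.
Reaction R at support B is upward at 2.7 m, arm 2.7 m → moment R × 2.7 counterclockwise.
Balancing moments: R × 2.7 = 1075, giving R = 398 N.

R_B ≈ 398 N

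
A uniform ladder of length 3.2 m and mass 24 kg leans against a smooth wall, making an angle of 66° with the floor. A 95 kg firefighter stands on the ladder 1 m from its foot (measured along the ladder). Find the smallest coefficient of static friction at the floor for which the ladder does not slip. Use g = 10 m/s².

Sum moments about the foot of the ladder (the floor normal and friction both act there and drop out).
Ladder weight 24×10 = 240 N acts at 1.6 m along the ladder; its horizontal arm is 1.6·cos66° = 0.6508 m → τ = 156.2 N·m clockwise.
Firefighter: 95×10 = 950 N at 1 m → arm 0.4067 m → τ = 386.4 N·m clockwise.
Wall normal N acts horizontally at the top; its moment arm is the height L sinθ = 3.2·sin66° = 2.923 m, counterclockwise.
Setting net torque to zero: N × 2.923 = 542.6 → N = 185.6 N.
ΣFx = 0 ⇒ f = N_wall = 185.6 N. ΣFy = 0 ⇒ N_floor = 1190 N.
μ_min = f / N_floor = 185.6 / 1190 = 0.156.

μ_min ≈ 0.156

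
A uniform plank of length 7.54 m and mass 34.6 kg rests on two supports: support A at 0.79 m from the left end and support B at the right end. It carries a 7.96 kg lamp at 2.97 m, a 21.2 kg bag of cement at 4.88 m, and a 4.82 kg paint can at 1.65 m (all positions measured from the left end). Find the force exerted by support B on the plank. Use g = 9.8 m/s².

R_B ≈ 307 N

Taking torques about support A:
Beam weight: 34.6 × 9.8 = 339.1 N down at 3.77 m → arm 2.98 m, τ = 339.1 × 2.98 = 1011 N·m clockwise.
Lamp: 7.96 × 9.8 = 78.01 N down at 2.97 m → arm 2.18 m, τ = 78.01 × 2.18 = 170.1 N·m clockwise.
Bag of cement: 21.2 × 9.8 = 207.8 N down at 4.88 m → arm 4.09 m, τ = 207.8 × 4.09 = 849.9 N·m clockwise.
Paint can: 4.82 × 9.8 = 47.24 N down at 1.65 m → arm 0.86 m, τ = 47.24 × 0.86 = 40.63 N·m clockwise.
Net load moment about support A = 2072 N·m clockwise.
Reaction R at support B is upward at 7.54 m, arm 6.75 m → moment R × 6.75 counterclockwise.
Στ = 0 ⇒ R × 6.75 = 2072 ⇒ R = 307 N.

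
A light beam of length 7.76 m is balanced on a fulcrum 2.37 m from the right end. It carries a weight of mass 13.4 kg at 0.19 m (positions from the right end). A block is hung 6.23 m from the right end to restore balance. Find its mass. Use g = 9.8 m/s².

m ≈ 7.57 kg

Taking torques about the fulcrum (at 2.37 m from the right end):
Weight: 13.4 × 9.8 = 131.3 N down at 0.19 m → arm 2.18 m, τ = 131.3 × 2.18 = 286.2 N·m clockwise.
Net moment of known loads = 286.2 N·m clockwise.
An unknown mass m at 6.23 m has arm 3.86 m; its moment is m·g·3.86 counterclockwise.
Balancing moments: m × 9.8 × 3.86 = 286.2, giving m = 286.2 / (9.8 × 3.86) = 7.57 kg.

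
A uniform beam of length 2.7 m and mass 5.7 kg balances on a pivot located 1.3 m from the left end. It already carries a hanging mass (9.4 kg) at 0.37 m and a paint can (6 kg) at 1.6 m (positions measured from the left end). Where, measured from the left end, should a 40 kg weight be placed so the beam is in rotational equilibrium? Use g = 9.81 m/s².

x ≈ 1.47 m from the left end

Choose the pivot (at 1.3 m from the left end) as the axis so the support reaction has zero arm there.
Beam weight: 5.7 × 9.81 = 55.92 N down at 1.35 m → arm 0.05 m, τ = 55.92 × 0.05 = 2.796 N·m clockwise.
Hanging mass: 9.4 × 9.81 = 92.21 N down at 0.37 m → arm 0.93 m, τ = 92.21 × 0.93 = 85.76 N·m counterclockwise.
Paint can: 6 × 9.81 = 58.86 N down at 1.6 m → arm 0.3 m, τ = 58.86 × 0.3 = 17.66 N·m clockwise.
Net moment of existing loads = 65.3 N·m counterclockwise.
The weight weighs 40 × 9.81 = 392.4 N and must supply an equal clockwise moment, so its lever arm about the pivot is 65.3 / 392.4 = 0.166 m.
That puts it at 1.3 + 0.166 = 1.47 m from the left end.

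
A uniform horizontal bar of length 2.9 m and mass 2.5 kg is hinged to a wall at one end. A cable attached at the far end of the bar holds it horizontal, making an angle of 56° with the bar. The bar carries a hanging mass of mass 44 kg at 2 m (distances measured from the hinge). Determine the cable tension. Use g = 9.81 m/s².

Choose the hinge as the axis so the unknown hinge reaction has zero arm there.
Beam weight: 2.5 × 9.81 = 24.53 N down at 1.45 m → arm 1.45 m, τ = 24.53 × 1.45 = 35.57 N·m clockwise.
Hanging mass: 44 × 9.81 = 431.6 N down at 2 m → arm 2 m, τ = 431.6 × 2 = 863.2 N·m clockwise.
Total clockwise load moment = 898.8 N·m.
The cable tension T acts at 2.9 m; only its component perpendicular to the bar, T sinθ, produces torque. sin 56° = 0.829.
Balancing moments: T × 2.9 × 0.829 = 898.8, giving T = 898.8 / 2.404 = 374 N.

T ≈ 374 N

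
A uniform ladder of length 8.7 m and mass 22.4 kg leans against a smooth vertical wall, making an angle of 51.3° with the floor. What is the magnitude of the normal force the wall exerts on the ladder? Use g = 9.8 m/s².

N_wall ≈ 87.9 N

Choose the foot of the ladder as the axis so the floor normal and friction both act there and drop out.
Ladder weight 22.4×9.8 = 219.5 N acts at 4.35 m along the ladder; its horizontal arm is 4.35·cos51.3° = 2.72 m → τ = 597 N·m clockwise.
Wall normal N acts horizontally at the top; its moment arm is the height L sinθ = 8.7·sin51.3° = 6.79 m, counterclockwise.
Στ = 0 ⇒ N × 6.79 = 597 ⇒ N = 87.9 N.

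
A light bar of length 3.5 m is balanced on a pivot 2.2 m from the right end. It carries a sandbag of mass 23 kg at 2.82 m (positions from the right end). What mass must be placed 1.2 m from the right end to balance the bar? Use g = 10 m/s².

Choose the pivot (at 2.2 m from the right end) as the axis so the support reaction has zero arm there.
Sandbag: 23 × 10 = 230 N down at 2.82 m → arm 0.62 m, τ = 230 × 0.62 = 142.6 N·m counterclockwise.
Net moment of known loads = 142.6 N·m counterclockwise.
An unknown mass m at 1.2 m has arm 1 m; its moment is m·g·1 clockwise.
For rotational equilibrium, m × 10 × 1 = 142.6, so m = 142.6 / (10 × 1) = 14.3 kg.

m ≈ 14.3 kg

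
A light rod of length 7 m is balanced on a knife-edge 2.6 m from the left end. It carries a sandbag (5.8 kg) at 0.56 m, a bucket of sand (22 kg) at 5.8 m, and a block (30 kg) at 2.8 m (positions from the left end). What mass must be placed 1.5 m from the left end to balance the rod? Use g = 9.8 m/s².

m ≈ 58.7 kg

Taking torques about the knife-edge (at 2.6 m from the left end):
Sandbag: 5.8 × 9.8 = 56.84 N down at 0.56 m → arm 2.04 m, τ = 56.84 × 2.04 = 116 N·m counterclockwise.
Bucket of sand: 22 × 9.8 = 215.6 N down at 5.8 m → arm 3.2 m, τ = 215.6 × 3.2 = 689.9 N·m clockwise.
Block: 30 × 9.8 = 294 N down at 2.8 m → arm 0.2 m, τ = 294 × 0.2 = 58.8 N·m clockwise.
Net moment of known loads = 632.7 N·m clockwise.
An unknown mass m at 1.5 m has arm 1.1 m; its moment is m·g·1.1 counterclockwise.
Setting net torque to zero: m × 9.8 × 1.1 = 632.7 → m = 632.7 / (9.8 × 1.1) = 58.7 kg.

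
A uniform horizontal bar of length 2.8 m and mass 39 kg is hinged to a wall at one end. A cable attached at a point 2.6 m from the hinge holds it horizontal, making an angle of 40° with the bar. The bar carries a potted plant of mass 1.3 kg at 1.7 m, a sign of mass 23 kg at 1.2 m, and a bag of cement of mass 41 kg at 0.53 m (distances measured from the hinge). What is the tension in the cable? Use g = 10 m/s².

T ≈ 635 N

Taking torques about the hinge:
Beam weight: 39 × 10 = 390 N down at 1.4 m → arm 1.4 m, τ = 390 × 1.4 = 546 N·m clockwise.
Potted plant: 1.3 × 10 = 13 N down at 1.7 m → arm 1.7 m, τ = 13 × 1.7 = 22.1 N·m clockwise.
Sign: 23 × 10 = 230 N down at 1.2 m → arm 1.2 m, τ = 230 × 1.2 = 276 N·m clockwise.
Bag of cement: 41 × 10 = 410 N down at 0.53 m → arm 0.53 m, τ = 410 × 0.53 = 217.3 N·m clockwise.
Total clockwise load moment = 1061 N·m.
The cable tension T acts at 2.6 m; only its component perpendicular to the bar, T sinθ, produces torque. sin 40° = 0.6428.
Balancing moments: T × 2.6 × 0.6428 = 1061, giving T = 1061 / 1.671 = 635 N.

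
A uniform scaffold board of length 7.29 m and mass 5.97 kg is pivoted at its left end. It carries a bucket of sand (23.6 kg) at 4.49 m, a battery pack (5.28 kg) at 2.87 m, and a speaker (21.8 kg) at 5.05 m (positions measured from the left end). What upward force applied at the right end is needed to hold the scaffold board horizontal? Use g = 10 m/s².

F ≈ 347 N

Choose the left end as the axis so the unknown pivot reaction has zero arm there.
Beam weight: 5.97 × 10 = 59.7 N down at 3.645 m → arm 3.645 m, τ = 59.7 × 3.645 = 217.6 N·m clockwise.
Bucket of sand: 23.6 × 10 = 236 N down at 4.49 m → arm 4.49 m, τ = 236 × 4.49 = 1060 N·m clockwise.
Battery pack: 5.28 × 10 = 52.8 N down at 2.87 m → arm 2.87 m, τ = 52.8 × 2.87 = 151.5 N·m clockwise.
Speaker: 21.8 × 10 = 218 N down at 5.05 m → arm 5.05 m, τ = 218 × 5.05 = 1101 N·m clockwise.
Net moment of the loads = 2530 N·m clockwise.
The upward force F acts at the right end, arm 7.29 m, giving F × 7.29 counterclockwise.
Στ = 0 ⇒ F × 7.29 = 2530 ⇒ F = 2530 / 7.29 = 347 N.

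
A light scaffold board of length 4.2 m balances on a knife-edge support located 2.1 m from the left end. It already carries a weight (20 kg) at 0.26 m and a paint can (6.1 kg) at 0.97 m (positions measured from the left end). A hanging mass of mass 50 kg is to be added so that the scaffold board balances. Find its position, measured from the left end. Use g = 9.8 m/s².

x ≈ 2.97 m from the left end

Taking torques about the knife-edge support (at 2.1 m from the left end):
Weight: 20 × 9.8 = 196 N down at 0.26 m → arm 1.84 m, τ = 196 × 1.84 = 360.6 N·m counterclockwise.
Paint can: 6.1 × 9.8 = 59.78 N down at 0.97 m → arm 1.13 m, τ = 59.78 × 1.13 = 67.55 N·m counterclockwise.
Net moment of existing loads = 428.2 N·m counterclockwise.
The hanging mass weighs 50 × 9.8 = 490 N and must supply an equal clockwise moment, so its lever arm about the knife-edge support is 428.2 / 490 = 0.874 m.
That puts it at 2.1 + 0.874 = 2.97 m from the left end.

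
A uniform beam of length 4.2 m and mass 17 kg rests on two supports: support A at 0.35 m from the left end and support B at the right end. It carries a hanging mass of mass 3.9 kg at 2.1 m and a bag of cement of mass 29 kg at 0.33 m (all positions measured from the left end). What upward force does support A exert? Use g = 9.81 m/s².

Sum moments about support B (its reaction then has zero moment arm).
Beam weight: 17 × 9.81 = 166.8 N down at 2.1 m → arm 2.1 m, τ = 166.8 × 2.1 = 350.3 N·m counterclockwise.
Hanging mass: 3.9 × 9.81 = 38.26 N down at 2.1 m → arm 2.1 m, τ = 38.26 × 2.1 = 80.35 N·m counterclockwise.
Bag of cement: 29 × 9.81 = 284.5 N down at 0.33 m → arm 3.87 m, τ = 284.5 × 3.87 = 1101 N·m counterclockwise.
Net load moment about support B = 1532 N·m counterclockwise.
Reaction R at support A is upward at 0.35 m, arm 3.85 m → moment R × 3.85 clockwise.
Balancing moments: R × 3.85 = 1532, giving R = 398 N.

R_A ≈ 398 N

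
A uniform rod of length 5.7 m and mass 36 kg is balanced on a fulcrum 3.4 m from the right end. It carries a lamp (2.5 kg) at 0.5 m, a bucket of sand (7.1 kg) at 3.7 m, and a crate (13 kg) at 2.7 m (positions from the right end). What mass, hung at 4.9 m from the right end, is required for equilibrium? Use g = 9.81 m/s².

Taking torques about the fulcrum (at 3.4 m from the right end):
Beam weight: 36 × 9.81 = 353.2 N down at 2.85 m → arm 0.55 m, τ = 353.2 × 0.55 = 194.3 N·m clockwise.
Lamp: 2.5 × 9.81 = 24.53 N down at 0.5 m → arm 2.9 m, τ = 24.53 × 2.9 = 71.14 N·m clockwise.
Bucket of sand: 7.1 × 9.81 = 69.65 N down at 3.7 m → arm 0.3 m, τ = 69.65 × 0.3 = 20.89 N·m counterclockwise.
Crate: 13 × 9.81 = 127.5 N down at 2.7 m → arm 0.7 m, τ = 127.5 × 0.7 = 89.25 N·m clockwise.
Net moment of known loads = 333.8 N·m clockwise.
An unknown mass m at 4.9 m has arm 1.5 m; its moment is m·g·1.5 counterclockwise.
Setting net torque to zero: m × 9.81 × 1.5 = 333.8 → m = 333.8 / (9.81 × 1.5) = 22.7 kg.

m ≈ 22.7 kg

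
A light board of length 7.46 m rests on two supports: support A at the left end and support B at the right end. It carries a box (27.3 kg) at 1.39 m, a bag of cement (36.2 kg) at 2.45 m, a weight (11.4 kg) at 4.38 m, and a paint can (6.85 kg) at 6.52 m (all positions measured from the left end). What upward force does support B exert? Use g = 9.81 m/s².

About support A:
Box: 27.3 × 9.81 = 267.8 N down at 1.39 m → arm 1.39 m, τ = 267.8 × 1.39 = 372.2 N·m clockwise.
Bag of cement: 36.2 × 9.81 = 355.1 N down at 2.45 m → arm 2.45 m, τ = 355.1 × 2.45 = 870 N·m clockwise.
Weight: 11.4 × 9.81 = 111.8 N down at 4.38 m → arm 4.38 m, τ = 111.8 × 4.38 = 489.7 N·m clockwise.
Paint can: 6.85 × 9.81 = 67.2 N down at 6.52 m → arm 6.52 m, τ = 67.2 × 6.52 = 438.1 N·m clockwise.
Net load moment about support A = 2170 N·m clockwise.
Reaction R at support B is upward at 7.46 m, arm 7.46 m → moment R × 7.46 counterclockwise.
For rotational equilibrium, R × 7.46 = 2170, so R = 291 N.

R_B ≈ 291 N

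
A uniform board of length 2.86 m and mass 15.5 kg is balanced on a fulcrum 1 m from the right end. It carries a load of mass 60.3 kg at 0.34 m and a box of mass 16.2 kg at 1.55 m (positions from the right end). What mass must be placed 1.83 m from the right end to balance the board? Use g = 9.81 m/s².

m ≈ 29.2 kg

Taking torques about the fulcrum (at 1 m from the right end):
Beam weight: 15.5 × 9.81 = 152.1 N down at 1.43 m → arm 0.43 m, τ = 152.1 × 0.43 = 65.4 N·m counterclockwise.
Load: 60.3 × 9.81 = 591.5 N down at 0.34 m → arm 0.66 m, τ = 591.5 × 0.66 = 390.4 N·m clockwise.
Box: 16.2 × 9.81 = 158.9 N down at 1.55 m → arm 0.55 m, τ = 158.9 × 0.55 = 87.4 N·m counterclockwise.
Net moment of known loads = 237.6 N·m clockwise.
An unknown mass m at 1.83 m has arm 0.83 m; its moment is m·g·0.83 counterclockwise.
Setting net torque to zero: m × 9.81 × 0.83 = 237.6 → m = 237.6 / (9.81 × 0.83) = 29.2 kg.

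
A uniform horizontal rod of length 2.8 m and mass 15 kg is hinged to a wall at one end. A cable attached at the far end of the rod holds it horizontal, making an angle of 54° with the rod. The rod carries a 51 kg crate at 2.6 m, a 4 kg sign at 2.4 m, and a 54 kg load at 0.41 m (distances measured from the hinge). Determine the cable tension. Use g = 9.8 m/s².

Sum moments about the hinge (the unknown hinge reaction has zero arm there).
Beam weight: 15 × 9.8 = 147 N down at 1.4 m → arm 1.4 m, τ = 147 × 1.4 = 205.8 N·m clockwise.
Crate: 51 × 9.8 = 499.8 N down at 2.6 m → arm 2.6 m, τ = 499.8 × 2.6 = 1299 N·m clockwise.
Sign: 4 × 9.8 = 39.2 N down at 2.4 m → arm 2.4 m, τ = 39.2 × 2.4 = 94.08 N·m clockwise.
Load: 54 × 9.8 = 529.2 N down at 0.41 m → arm 0.41 m, τ = 529.2 × 0.41 = 217 N·m clockwise.
Total clockwise load moment = 1816 N·m.
The cable tension T acts at 2.8 m; only its component perpendicular to the rod, T sinθ, produces torque. sin 54° = 0.809.
Setting net torque to zero: T × 2.8 × 0.809 = 1816 → T = 1816 / 2.265 = 802 N.

T ≈ 802 N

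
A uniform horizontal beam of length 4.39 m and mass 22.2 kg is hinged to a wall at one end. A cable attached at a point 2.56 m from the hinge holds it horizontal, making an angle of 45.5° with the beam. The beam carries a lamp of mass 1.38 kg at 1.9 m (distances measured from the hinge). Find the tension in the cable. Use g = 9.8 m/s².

Taking torques about the hinge:
Beam weight: 22.2 × 9.8 = 217.6 N down at 2.195 m → arm 2.195 m, τ = 217.6 × 2.195 = 477.6 N·m clockwise.
Lamp: 1.38 × 9.8 = 13.52 N down at 1.9 m → arm 1.9 m, τ = 13.52 × 1.9 = 25.69 N·m clockwise.
Total clockwise load moment = 503.3 N·m.
The cable tension T acts at 2.56 m; only its component perpendicular to the beam, T sinθ, produces torque. sin 45.5° = 0.7133.
Balancing moments: T × 2.56 × 0.7133 = 503.3, giving T = 503.3 / 1.826 = 276 N.

T ≈ 276 N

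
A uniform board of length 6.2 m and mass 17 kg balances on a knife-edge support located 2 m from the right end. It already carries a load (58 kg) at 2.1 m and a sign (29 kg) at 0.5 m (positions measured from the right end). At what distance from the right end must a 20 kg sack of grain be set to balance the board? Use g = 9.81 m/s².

Sum moments about the knife-edge support (at 2 m from the right end) (the support reaction has zero arm there).
Beam weight: 17 × 9.81 = 166.8 N down at 3.1 m → arm 1.1 m, τ = 166.8 × 1.1 = 183.5 N·m counterclockwise.
Load: 58 × 9.81 = 569 N down at 2.1 m → arm 0.1 m, τ = 569 × 0.1 = 56.9 N·m counterclockwise.
Sign: 29 × 9.81 = 284.5 N down at 0.5 m → arm 1.5 m, τ = 284.5 × 1.5 = 426.8 N·m clockwise.
Net moment of existing loads = 186.4 N·m clockwise.
The sack of grain weighs 20 × 9.81 = 196.2 N and must supply an equal counterclockwise moment, so its lever arm about the knife-edge support is 186.4 / 196.2 = 0.95 m.
That puts it at 2 + 0.95 = 2.95 m from the right end.

x ≈ 2.95 m from the right end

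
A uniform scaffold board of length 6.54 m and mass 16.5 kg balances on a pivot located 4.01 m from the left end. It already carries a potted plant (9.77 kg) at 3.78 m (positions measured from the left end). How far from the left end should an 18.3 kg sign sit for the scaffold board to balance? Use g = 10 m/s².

Take moments about the pivot (at 4.01 m from the left end).
Beam weight: 16.5 × 10 = 165 N down at 3.27 m → arm 0.74 m, τ = 165 × 0.74 = 122.1 N·m counterclockwise.
Potted plant: 9.77 × 10 = 97.7 N down at 3.78 m → arm 0.23 m, τ = 97.7 × 0.23 = 22.47 N·m counterclockwise.
Net moment of existing loads = 144.6 N·m counterclockwise.
The sign weighs 18.3 × 10 = 183 N and must supply an equal clockwise moment, so its lever arm about the pivot is 144.6 / 183 = 0.79 m.
That puts it at 4.01 + 0.79 = 4.8 m from the left end.

x ≈ 4.8 m from the left end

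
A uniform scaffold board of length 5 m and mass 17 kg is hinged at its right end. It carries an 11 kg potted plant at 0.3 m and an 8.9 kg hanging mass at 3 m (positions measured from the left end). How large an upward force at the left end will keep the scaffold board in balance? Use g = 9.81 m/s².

F ≈ 220 N

Choose the right end as the axis so the unknown pivot reaction has zero arm there.
Beam weight: 17 × 9.81 = 166.8 N down at 2.5 m → arm 2.5 m, τ = 166.8 × 2.5 = 417 N·m counterclockwise.
Potted plant: 11 × 9.81 = 107.9 N down at 0.3 m → arm 4.7 m, τ = 107.9 × 4.7 = 507.1 N·m counterclockwise.
Hanging mass: 8.9 × 9.81 = 87.31 N down at 3 m → arm 2 m, τ = 87.31 × 2 = 174.6 N·m counterclockwise.
Net moment of the loads = 1099 N·m counterclockwise.
The upward force F acts at the left end, arm 5 m, giving F × 5 clockwise.
Setting net torque to zero: F × 5 = 1099 → F = 1099 / 5 = 220 N.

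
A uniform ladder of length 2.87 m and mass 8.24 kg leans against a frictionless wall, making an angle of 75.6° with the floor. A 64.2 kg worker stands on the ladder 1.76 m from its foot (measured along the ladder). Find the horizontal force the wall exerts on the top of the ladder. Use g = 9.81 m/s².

About the foot of the ladder:
Ladder weight 8.24×9.81 = 80.83 N acts at 1.435 m along the ladder; its horizontal arm is 1.435·cos75.6° = 0.3569 m → τ = 28.85 N·m clockwise.
Worker: 64.2×9.81 = 629.8 N at 1.76 m → arm 0.4377 m → τ = 275.7 N·m clockwise.
Wall normal N acts horizontally at the top; its moment arm is the height L sinθ = 2.87·sin75.6° = 2.78 m, counterclockwise.
Balancing moments: N × 2.78 = 304.6, giving N = 110 N.

N_wall ≈ 110 N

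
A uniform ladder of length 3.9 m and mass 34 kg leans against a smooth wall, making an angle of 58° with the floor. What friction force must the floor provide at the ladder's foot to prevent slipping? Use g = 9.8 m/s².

f ≈ 104 N

Sum moments about the foot of the ladder (the floor normal and friction both act there and drop out).
Ladder weight 34×9.8 = 333.2 N acts at 1.95 m along the ladder; its horizontal arm is 1.95·cos58° = 1.033 m → τ = 344.2 N·m clockwise.
Wall normal N acts horizontally at the top; its moment arm is the height L sinθ = 3.9·sin58° = 3.307 m, counterclockwise.
Setting net torque to zero: N × 3.307 = 344.2 → N = 104 N.
ΣFx = 0: friction at the foot balances the wall's push, so f = N_wall = 104 N.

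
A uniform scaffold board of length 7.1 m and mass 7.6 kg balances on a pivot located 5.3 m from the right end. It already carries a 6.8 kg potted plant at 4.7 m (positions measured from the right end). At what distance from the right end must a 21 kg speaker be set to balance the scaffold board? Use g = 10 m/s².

Choose the pivot (at 5.3 m from the right end) as the axis so the support reaction has zero arm there.
Beam weight: 7.6 × 10 = 76 N down at 3.55 m → arm 1.75 m, τ = 76 × 1.75 = 133 N·m clockwise.
Potted plant: 6.8 × 10 = 68 N down at 4.7 m → arm 0.6 m, τ = 68 × 0.6 = 40.8 N·m clockwise.
Net moment of existing loads = 173.8 N·m clockwise.
The speaker weighs 21 × 10 = 210 N and must supply an equal counterclockwise moment, so its lever arm about the pivot is 173.8 / 210 = 0.828 m.
That puts it at 5.3 + 0.828 = 6.13 m from the right end.

x ≈ 6.13 m from the right end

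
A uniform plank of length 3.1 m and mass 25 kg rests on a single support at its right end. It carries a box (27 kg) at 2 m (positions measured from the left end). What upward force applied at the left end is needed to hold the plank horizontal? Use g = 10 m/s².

F ≈ 221 N

Take moments about the right end.
Beam weight: 25 × 10 = 250 N down at 1.55 m → arm 1.55 m, τ = 250 × 1.55 = 387.5 N·m counterclockwise.
Box: 27 × 10 = 270 N down at 2 m → arm 1.1 m, τ = 270 × 1.1 = 297 N·m counterclockwise.
Net moment of the loads = 684.5 N·m counterclockwise.
The upward force F acts at the left end, arm 3.1 m, giving F × 3.1 clockwise.
Στ = 0 ⇒ F × 3.1 = 684.5 ⇒ F = 684.5 / 3.1 = 221 N.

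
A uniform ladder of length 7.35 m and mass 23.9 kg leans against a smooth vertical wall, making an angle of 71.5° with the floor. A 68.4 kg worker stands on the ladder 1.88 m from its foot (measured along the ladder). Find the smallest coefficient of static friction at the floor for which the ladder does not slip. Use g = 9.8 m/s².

μ_min ≈ 0.107

About the foot of the ladder:
Ladder weight 23.9×9.8 = 234.2 N acts at 3.675 m along the ladder; its horizontal arm is 3.675·cos71.5° = 1.166 m → τ = 273.1 N·m clockwise.
Worker: 68.4×9.8 = 670.3 N at 1.88 m → arm 0.5965 m → τ = 399.8 N·m clockwise.
Wall normal N acts horizontally at the top; its moment arm is the height L sinθ = 7.35·sin71.5° = 6.97 m, counterclockwise.
Balancing moments: N × 6.97 = 672.9, giving N = 96.54 N.
ΣFx = 0 ⇒ f = N_wall = 96.54 N. ΣFy = 0 ⇒ N_floor = 904.5 N.
μ_min = f / N_floor = 96.54 / 904.5 = 0.107.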